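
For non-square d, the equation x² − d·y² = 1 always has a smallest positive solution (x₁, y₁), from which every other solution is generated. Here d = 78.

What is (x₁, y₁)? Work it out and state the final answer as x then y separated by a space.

√78 = [8; 1,4,1,16, …], period ℓ=4 (even) → k=3
step 0: (8, 1)  from 8·(1,0) + (0,1)
step 1: (9, 1)  from 1·(8,1) + (1,0)
step 2: (44, 5)  from 4·(9,1) + (8,1)
step 3: (53, 6)  from 1·(44,5) + (9,1)
(x₁, y₁) = (53, 6);  53² − 78·6² = 1 ✓

53 6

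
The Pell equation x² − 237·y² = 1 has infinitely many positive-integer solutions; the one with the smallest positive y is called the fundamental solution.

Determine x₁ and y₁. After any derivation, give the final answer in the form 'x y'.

√237 → a₀=15, period (2,1,1,7,10,7,1,1,2,30); ℓ=10 even so k=9
step 0: (15, 1)  from 15·(1,0) + (0,1)
…
step 8: (90075, 5851)  from 1·(48001,3118) + (42074,2733)
step 9: (228151, 14820)  from 2·(90075,5851) + (48001,3118)
→ (228151, 14820).  Check: 228151²=52052878801, 237·14820²=52052878800, difference 1.

228151 14820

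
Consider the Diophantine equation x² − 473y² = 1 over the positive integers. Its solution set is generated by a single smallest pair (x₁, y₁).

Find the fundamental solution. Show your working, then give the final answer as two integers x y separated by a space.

√473 → a₀=21, period (1,2,1,42); ℓ=4 even so k=3
i=0: a=21 ⇒ p=21, q=1
i=1: a=1 ⇒ p=22, q=1
i=2: a=2 ⇒ p=65, q=3
i=3: a=1 ⇒ p=87, q=4
fundamental: x₁=87, y₁=4  (since 7569 − 473·16 = 1)

87 4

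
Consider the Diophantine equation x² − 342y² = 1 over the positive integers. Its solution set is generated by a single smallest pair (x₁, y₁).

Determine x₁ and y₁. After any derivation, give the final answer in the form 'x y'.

37 2

d=342: √d = [18; 2,36] (ℓ=2, even), read p_1/q_1
a_0=18:  p_0=18·1+0=18,  q_0=18·0+1=1
a_1=2:  p_1=2·18+1=37,  q_1=2·1+0=2
fundamental: x₁=37, y₁=2  (since 1369 − 342·4 = 1)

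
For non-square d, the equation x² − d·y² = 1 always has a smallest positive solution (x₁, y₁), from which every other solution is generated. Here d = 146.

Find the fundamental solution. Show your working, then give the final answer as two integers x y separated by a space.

d=146: √d = [12; 12,24] (ℓ=2, even), read p_1/q_1
k=0  a_k=12  p_k/q_k = 12/1
k=1  a_k=12  p_k/q_k = 145/12
fundamental: x₁=145, y₁=12  (since 21025 − 146·144 = 1)

145 12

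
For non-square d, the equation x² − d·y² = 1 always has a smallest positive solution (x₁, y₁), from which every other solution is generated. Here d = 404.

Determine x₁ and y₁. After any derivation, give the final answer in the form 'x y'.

[20; 10,40] for √404; ℓ=2 ⇒ convergent index 1
step 0: (20, 1)  from 20·(1,0) + (0,1)
step 1: (201, 10)  from 10·(20,1) + (1,0)
fundamental: x₁=201, y₁=10  (since 40401 − 404·100 = 1)

201 10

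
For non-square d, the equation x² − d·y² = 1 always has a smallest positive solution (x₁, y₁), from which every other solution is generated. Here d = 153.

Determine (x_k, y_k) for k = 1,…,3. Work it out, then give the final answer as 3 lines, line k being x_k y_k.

√153 = [12; 2,1,2,2,2,1,2,24, …], period ℓ=8 (even) → k=7
a_0=12:  p_0=12·1+0=12,  q_0=12·0+1=1
…
a_3=2:  p_3=2·37+25=99,  q_3=2·3+2=8
a_4=2:  p_4=2·99+37=235,  q_4=2·8+3=19
a_5=2:  p_5=2·235+99=569,  q_5=2·19+8=46
a_6=1:  p_6=1·569+235=804,  q_6=1·46+19=65
a_7=2:  p_7=2·804+569=2177,  q_7=2·65+46=176
(x₁, y₁) = (2177, 176);  2177² − 153·176² = 1 ✓
n=2: (2177,176)∘(2177,176) = (2177·2177+153·176·176, 2177·176+176·2177) = (9478657,766304)
n=3: (9478657,766304)∘(2177,176) = (2177·9478657+153·176·766304, 2177·766304+176·9478657) = (41270070401,3336487440)

2177 176
9478657 766304
41270070401 3336487440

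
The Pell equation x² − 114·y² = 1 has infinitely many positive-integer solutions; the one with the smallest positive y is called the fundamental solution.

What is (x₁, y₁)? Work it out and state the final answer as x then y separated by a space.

1025 96

√114 = [10; 1,2,10,2,1,20, …], period ℓ=6 (even) → k=5
i=0: a=10 ⇒ p=10, q=1
…
i=3: a=10 ⇒ p=331, q=31
i=4: a=2 ⇒ p=694, q=65
i=5: a=1 ⇒ p=1025, q=96
→ (1025, 96).  Check: 1025²=1050625, 114·96²=1050624, difference 1.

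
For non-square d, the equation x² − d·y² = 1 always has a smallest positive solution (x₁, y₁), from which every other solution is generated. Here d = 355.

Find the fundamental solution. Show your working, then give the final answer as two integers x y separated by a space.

954809 50676

√355 → a₀=18, period (1,5,3,3,1,6,1,3,3,5,1,36); ℓ=12 even so k=11
a_0=18:  p_0=18·1+0=18,  q_0=18·0+1=1
a_1=1:  p_1=1·18+1=19,  q_1=1·1+0=1
…
a_3=3:  p_3=3·113+19=358,  q_3=3·6+1=19
a_4=3:  p_4=3·358+113=1187,  q_4=3·19+6=63
a_5=1:  p_5=1·1187+358=1545,  q_5=1·63+19=82
…
a_7=1:  p_7=1·10457+1545=12002,  q_7=1·555+82=637
a_8=3:  p_8=3·12002+10457=46463,  q_8=3·637+555=2466
a_9=3:  p_9=3·46463+12002=151391,  q_9=3·2466+637=8035
a_10=5:  p_10=5·151391+46463=803418,  q_10=5·8035+2466=42641
a_11=1:  p_11=1·803418+151391=954809,  q_11=1·42641+8035=50676
fundamental: x₁=954809, y₁=50676  (since 911660226481 − 355·2568056976 = 1)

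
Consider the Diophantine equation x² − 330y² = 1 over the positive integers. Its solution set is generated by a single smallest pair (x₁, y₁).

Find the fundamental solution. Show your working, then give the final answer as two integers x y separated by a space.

109 6

d=330: √d = [18; 6,36] (ℓ=2, even), read p_1/q_1
a_0=18:  p_0=18·1+0=18,  q_0=18·0+1=1
a_1=6:  p_1=6·18+1=109,  q_1=6·1+0=6
fundamental: x₁=109, y₁=6  (since 11881 − 330·36 = 1)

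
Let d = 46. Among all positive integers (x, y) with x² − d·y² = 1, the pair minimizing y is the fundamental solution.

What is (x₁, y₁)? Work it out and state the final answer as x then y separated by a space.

24335 3588

√46 → a₀=6, period (1,3,1,1,2,6,2,1,1,3,1,12); ℓ=12 even so k=11
step 0: (6, 1)  from 6·(1,0) + (0,1)
step 1: (7, 1)  from 1·(6,1) + (1,0)
step 2: (27, 4)  from 3·(7,1) + (6,1)
step 3: (34, 5)  from 1·(27,4) + (7,1)
…
step 5: (156, 23)  from 2·(61,9) + (34,5)
step 6: (997, 147)  from 6·(156,23) + (61,9)
step 7: (2150, 317)  from 2·(997,147) + (156,23)
step 8: (3147, 464)  from 1·(2150,317) + (997,147)
step 9: (5297, 781)  from 1·(3147,464) + (2150,317)
step 10: (19038, 2807)  from 3·(5297,781) + (3147,464)
step 11: (24335, 3588)  from 1·(19038,2807) + (5297,781)
(x₁, y₁) = (24335, 3588);  24335² − 46·3588² = 1 ✓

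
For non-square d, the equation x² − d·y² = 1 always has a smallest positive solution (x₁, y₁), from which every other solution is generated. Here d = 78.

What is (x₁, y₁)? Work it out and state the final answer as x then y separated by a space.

53 6

√78 = [8; 1,4,1,16, …], period ℓ=4 (even) → k=3
k=0  a_k=8  p_k/q_k = 8/1
k=1  a_k=1  p_k/q_k = 9/1
k=2  a_k=4  p_k/q_k = 44/5
k=3  a_k=1  p_k/q_k = 53/6
(x₁, y₁) = (53, 6);  53² − 78·6² = 1 ✓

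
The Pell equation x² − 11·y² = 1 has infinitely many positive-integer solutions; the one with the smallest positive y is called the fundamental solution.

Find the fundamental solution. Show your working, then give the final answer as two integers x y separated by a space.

√11 = [3; 3,6, …], period ℓ=2 (even) → k=1
k=0  a_k=3  p_k/q_k = 3/1
k=1  a_k=3  p_k/q_k = 10/3
fundamental: x₁=10, y₁=3  (since 100 − 11·9 = 1)

10 3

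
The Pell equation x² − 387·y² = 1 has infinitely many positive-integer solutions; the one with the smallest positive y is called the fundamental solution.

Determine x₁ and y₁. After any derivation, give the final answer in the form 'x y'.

3482 177

√387 = [19; 1,2,19,2,1,38, …], period ℓ=6 (even) → k=5
k=0  a_k=19  p_k/q_k = 19/1
k=1  a_k=1  p_k/q_k = 20/1
…
k=3  a_k=19  p_k/q_k = 1141/58
k=4  a_k=2  p_k/q_k = 2341/119
k=5  a_k=1  p_k/q_k = 3482/177
(x₁, y₁) = (3482, 177);  3482² − 387·177² = 1 ✓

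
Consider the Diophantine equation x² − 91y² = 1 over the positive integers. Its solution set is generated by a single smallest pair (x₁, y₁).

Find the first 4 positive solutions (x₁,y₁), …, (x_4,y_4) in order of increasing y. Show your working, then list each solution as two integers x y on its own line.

√91 → a₀=9, period (1,1,5,1,5,1,1,18); ℓ=8 even so k=7
i=0: a=9 ⇒ p=9, q=1
…
i=3: a=5 ⇒ p=105, q=11
i=4: a=1 ⇒ p=124, q=13
…
i=6: a=1 ⇒ p=849, q=89
i=7: a=1 ⇒ p=1574, q=165
→ (1574, 165).  Check: 1574²=2477476, 91·165²=2477475, difference 1.
n=2: (1574,165)∘(1574,165) = (1574·1574+91·165·165, 1574·165+165·1574) = (4954951,519420)
n=3: (4954951,519420)∘(1574,165) = (1574·4954951+91·165·519420, 1574·519420+165·4954951) = (15598184174,1635133995)
n=4: (15598184174,1635133995)∘(1574,165) = (1574·15598184174+91·165·1635133995, 1574·1635133995+165·15598184174) = (49103078824801,5147401296840)

1574 165
4954951 519420
15598184174 1635133995
49103078824801 5147401296840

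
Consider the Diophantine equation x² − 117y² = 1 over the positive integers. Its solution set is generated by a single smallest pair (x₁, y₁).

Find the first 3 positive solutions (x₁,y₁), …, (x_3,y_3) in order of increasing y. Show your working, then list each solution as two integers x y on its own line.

√117 → a₀=10, period (1,4,2,4,1,20); ℓ=6 even so k=5
a_0=10:  p_0=10·1+0=10,  q_0=10·0+1=1
a_1=1:  p_1=1·10+1=11,  q_1=1·1+0=1
a_2=4:  p_2=4·11+10=54,  q_2=4·1+1=5
a_3=2:  p_3=2·54+11=119,  q_3=2·5+1=11
a_4=4:  p_4=4·119+54=530,  q_4=4·11+5=49
a_5=1:  p_5=1·530+119=649,  q_5=1·49+11=60
(x₁, y₁) = (649, 60);  649² − 117·60² = 1 ✓
k=2:  x_2 = 649·649+117·60·60 = 842401,  y_2 = 649·60+60·649 = 77880
k=3:  x_3 = 649·842401+117·60·77880 = 1093435849,  y_3 = 649·77880+60·842401 = 101088180

649 60
842401 77880
1093435849 101088180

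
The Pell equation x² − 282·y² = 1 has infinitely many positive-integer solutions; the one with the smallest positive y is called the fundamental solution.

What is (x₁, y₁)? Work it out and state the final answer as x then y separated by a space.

2351 140

d=282: √d = [16; 1,3,1,4,1,3,1,32] (ℓ=8, even), read p_7/q_7
a_0=16:  p_0=16·1+0=16,  q_0=16·0+1=1
a_1=1:  p_1=1·16+1=17,  q_1=1·1+0=1
a_2=3:  p_2=3·17+16=67,  q_2=3·1+1=4
a_3=1:  p_3=1·67+17=84,  q_3=1·4+1=5
a_4=4:  p_4=4·84+67=403,  q_4=4·5+4=24
…
a_6=3:  p_6=3·487+403=1864,  q_6=3·29+24=111
a_7=1:  p_7=1·1864+487=2351,  q_7=1·111+29=140
fundamental: x₁=2351, y₁=140  (since 5527201 − 282·19600 = 1)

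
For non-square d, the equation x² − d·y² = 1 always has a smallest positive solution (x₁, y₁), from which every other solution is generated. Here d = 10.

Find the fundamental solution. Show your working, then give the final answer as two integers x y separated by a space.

19 6

√10 → a₀=3, period (6); ℓ=1 odd so k=1
i=0: a=3 ⇒ p=3, q=1
i=1: a=6 ⇒ p=19, q=6
(x₁, y₁) = (19, 6);  19² − 10·6² = 1 ✓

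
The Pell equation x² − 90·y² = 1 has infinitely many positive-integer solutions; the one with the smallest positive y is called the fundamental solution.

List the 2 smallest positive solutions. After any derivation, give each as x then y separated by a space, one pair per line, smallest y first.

19 2
721 76

√90 = [9; 2,18, …], period ℓ=2 (even) → k=1
step 0: (9, 1)  from 9·(1,0) + (0,1)
step 1: (19, 2)  from 2·(9,1) + (1,0)
fundamental: x₁=19, y₁=2  (since 361 − 90·4 = 1)
n=2: (19,2)∘(19,2) = (19·19+90·2·2, 19·2+2·19) = (721,76)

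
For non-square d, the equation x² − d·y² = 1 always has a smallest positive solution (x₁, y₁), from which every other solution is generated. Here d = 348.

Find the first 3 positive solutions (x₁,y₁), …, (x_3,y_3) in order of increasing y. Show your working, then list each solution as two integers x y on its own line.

1567 84
4910977 263256
15391000351 825044220

√348 → a₀=18, period (1,1,1,8,1,1,1,36); ℓ=8 even so k=7
step 0: (18, 1)  from 18·(1,0) + (0,1)
step 1: (19, 1)  from 1·(18,1) + (1,0)
step 2: (37, 2)  from 1·(19,1) + (18,1)
step 3: (56, 3)  from 1·(37,2) + (19,1)
…
step 5: (541, 29)  from 1·(485,26) + (56,3)
step 6: (1026, 55)  from 1·(541,29) + (485,26)
step 7: (1567, 84)  from 1·(1026,55) + (541,29)
(x₁, y₁) = (1567, 84);  1567² − 348·84² = 1 ✓
(x_2, y_2) = (1567·1567 + 348·84·84, 1567·84 + 84·1567) = (4910977, 263256)
(x_3, y_3) = (1567·4910977 + 348·84·263256, 1567·263256 + 84·4910977) = (15391000351, 825044220)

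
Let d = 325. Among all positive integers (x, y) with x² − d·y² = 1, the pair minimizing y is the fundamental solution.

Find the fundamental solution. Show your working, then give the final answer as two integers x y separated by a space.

649 36

√325 → a₀=18, period (36); ℓ=1 odd so k=1
a_0=18:  p_0=18·1+0=18,  q_0=18·0+1=1
a_1=36:  p_1=36·18+1=649,  q_1=36·1+0=36
fundamental: x₁=649, y₁=36  (since 421201 − 325·1296 = 1)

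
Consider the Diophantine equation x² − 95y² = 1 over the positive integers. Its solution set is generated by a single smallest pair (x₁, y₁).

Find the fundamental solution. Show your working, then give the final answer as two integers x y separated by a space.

39 4

d=95: √d = [9; 1,2,1,18] (ℓ=4, even), read p_3/q_3
step 0: (9, 1)  from 9·(1,0) + (0,1)
step 1: (10, 1)  from 1·(9,1) + (1,0)
step 2: (29, 3)  from 2·(10,1) + (9,1)
step 3: (39, 4)  from 1·(29,3) + (10,1)
→ (39, 4).  Check: 39²=1521, 95·4²=1520, difference 1.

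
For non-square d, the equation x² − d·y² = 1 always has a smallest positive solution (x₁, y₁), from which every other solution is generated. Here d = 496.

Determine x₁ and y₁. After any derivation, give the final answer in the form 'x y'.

d=496: √d = [22; 3,1,2,4,1,…,1,3,44] (ℓ=16, even), read p_15/q_15
k=0  a_k=22  p_k/q_k = 22/1
k=1  a_k=3  p_k/q_k = 67/3
k=2  a_k=1  p_k/q_k = 89/4
k=3  a_k=2  p_k/q_k = 245/11
…
k=8  a_k=2  p_k/q_k = 14543/653
k=9  a_k=2  p_k/q_k = 35166/1579
k=10  a_k=1  p_k/q_k = 49709/2232
…
k=12  a_k=4  p_k/q_k = 389209/17476
k=13  a_k=2  p_k/q_k = 863293/38763
k=14  a_k=1  p_k/q_k = 1252502/56239
k=15  a_k=3  p_k/q_k = 4620799/207480
(x₁, y₁) = (4620799, 207480);  4620799² − 496·207480² = 1 ✓

4620799 207480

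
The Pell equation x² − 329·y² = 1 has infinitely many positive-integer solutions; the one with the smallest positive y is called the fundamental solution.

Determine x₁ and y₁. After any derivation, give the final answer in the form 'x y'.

d=329: √d = [18; 7,4,2,1,1,4,1,1,2,4,7,36] (ℓ=12, even), read p_11/q_11
i=0: a=18 ⇒ p=18, q=1
…
i=3: a=2 ⇒ p=1179, q=65
i=4: a=1 ⇒ p=1705, q=94
i=5: a=1 ⇒ p=2884, q=159
i=6: a=4 ⇒ p=13241, q=730
…
i=10: a=4 ⇒ p=328794, q=18127
i=11: a=7 ⇒ p=2376415, q=131016
(x₁, y₁) = (2376415, 131016);  2376415² − 329·131016² = 1 ✓

2376415 131016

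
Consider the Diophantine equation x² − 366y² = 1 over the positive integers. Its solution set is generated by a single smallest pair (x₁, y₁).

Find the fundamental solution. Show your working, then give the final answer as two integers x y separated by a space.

d=366: √d = [19; 7,1,1,1,2,12,2,1,1,1,7,38] (ℓ=12, even), read p_11/q_11
k=0  a_k=19  p_k/q_k = 19/1
k=1  a_k=7  p_k/q_k = 134/7
k=2  a_k=1  p_k/q_k = 153/8
k=3  a_k=1  p_k/q_k = 287/15
k=4  a_k=1  p_k/q_k = 440/23
k=5  a_k=2  p_k/q_k = 1167/61
k=6  a_k=12  p_k/q_k = 14444/755
…
k=10  a_k=1  p_k/q_k = 119053/6223
k=11  a_k=7  p_k/q_k = 907925/47458
(x₁, y₁) = (907925, 47458);  907925² − 366·47458² = 1 ✓

907925 47458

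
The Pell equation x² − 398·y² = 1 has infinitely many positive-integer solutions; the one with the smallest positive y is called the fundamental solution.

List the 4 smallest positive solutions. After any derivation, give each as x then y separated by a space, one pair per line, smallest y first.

√398 → a₀=19, period (1,18,1,38); ℓ=4 even so k=3
i=0: a=19 ⇒ p=19, q=1
i=1: a=1 ⇒ p=20, q=1
i=2: a=18 ⇒ p=379, q=19
i=3: a=1 ⇒ p=399, q=20
(x₁, y₁) = (399, 20);  399² − 398·20² = 1 ✓
n=2: (399,20)∘(399,20) = (399·399+398·20·20, 399·20+20·399) = (318401,15960)
n=3: (318401,15960)∘(399,20) = (399·318401+398·20·15960, 399·15960+20·318401) = (254083599,12736060)
n=4: (254083599,12736060)∘(399,20) = (399·254083599+398·20·12736060, 399·12736060+20·254083599) = (202758393601,10163359920)

399 20
318401 15960
254083599 12736060
202758393601 10163359920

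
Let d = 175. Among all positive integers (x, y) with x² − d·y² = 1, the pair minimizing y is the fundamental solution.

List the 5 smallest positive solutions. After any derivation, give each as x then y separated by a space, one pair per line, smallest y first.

2024 153
8193151 619344
33165873224 2507104359
134255446617601 10148757825888
543466014742175624 41082169172090265

[13; 4,2,1,2,4,26] for √175; ℓ=6 ⇒ convergent index 5
i=0: a=13 ⇒ p=13, q=1
i=1: a=4 ⇒ p=53, q=4
…
i=4: a=2 ⇒ p=463, q=35
i=5: a=4 ⇒ p=2024, q=153
(x₁, y₁) = (2024, 153);  2024² − 175·153² = 1 ✓
(x_2, y_2) = (2024·2024 + 175·153·153, 2024·153 + 153·2024) = (8193151, 619344)
(x_3, y_3) = (2024·8193151 + 175·153·619344, 2024·619344 + 153·8193151) = (33165873224, 2507104359)
(x_4, y_4) = (2024·33165873224 + 175·153·2507104359, 2024·2507104359 + 153·33165873224) = (134255446617601, 10148757825888)
(x_5, y_5) = (2024·134255446617601 + 175·153·10148757825888, 2024·10148757825888 + 153·134255446617601) = (543466014742175624, 41082169172090265)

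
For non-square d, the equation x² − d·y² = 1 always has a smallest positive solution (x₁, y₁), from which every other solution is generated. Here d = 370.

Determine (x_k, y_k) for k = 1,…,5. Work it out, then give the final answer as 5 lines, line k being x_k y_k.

[19; 4,4,38] for √370; ℓ=3 ⇒ convergent index 5
k=0  a_k=19  p_k/q_k = 19/1
…
k=3  a_k=38  p_k/q_k = 12503/650
k=4  a_k=4  p_k/q_k = 50339/2617
k=5  a_k=4  p_k/q_k = 213859/11118
→ (213859, 11118).  Check: 213859²=45735671881, 370·11118²=45735671880, difference 1.
k=2:  x_2 = 213859·213859+370·11118·11118 = 91471343761,  y_2 = 213859·11118+11118·213859 = 4755368724
k=3:  x_3 = 213859·91471343761+370·11118·4755368724 = 39123940210553539,  y_3 = 213859·4755368724+11118·91471343761 = 2033956799880714
k=4:  x_4 = 213859·39123940210553539+370·11118·2033956799880714 = 16734013458886067250241,  y_4 = 213859·2033956799880714+11118·39123940210553539 = 869959934526623861928
k=5:  x_5 = 213859·16734013458886067250241+370·11118·869959934526623861928 = 7157438768568706971928026499,  y_5 = 213859·869959934526623861928+11118·16734013458886067250241 = 372097523273824548176239590

213859 11118
91471343761 4755368724
39123940210553539 2033956799880714
16734013458886067250241 869959934526623861928
7157438768568706971928026499 372097523273824548176239590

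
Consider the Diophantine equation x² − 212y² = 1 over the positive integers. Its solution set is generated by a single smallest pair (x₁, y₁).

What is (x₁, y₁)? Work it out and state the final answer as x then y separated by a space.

√212 → a₀=14, period (1,1,3,1,1,…,1,1,28); ℓ=14 even so k=13
step 0: (14, 1)  from 14·(1,0) + (0,1)
…
step 2: (29, 2)  from 1·(15,1) + (14,1)
step 3: (102, 7)  from 3·(29,2) + (15,1)
step 4: (131, 9)  from 1·(102,7) + (29,2)
step 5: (233, 16)  from 1·(131,9) + (102,7)
…
step 7: (2417, 166)  from 6·(364,25) + (233,16)
step 8: (2781, 191)  from 1·(2417,166) + (364,25)
step 9: (5198, 357)  from 1·(2781,191) + (2417,166)
step 10: (7979, 548)  from 1·(5198,357) + (2781,191)
step 11: (29135, 2001)  from 3·(7979,548) + (5198,357)
step 12: (37114, 2549)  from 1·(29135,2001) + (7979,548)
step 13: (66249, 4550)  from 1·(37114,2549) + (29135,2001)
→ (66249, 4550).  Check: 66249²=4388930001, 212·4550²=4388930000, difference 1.

66249 4550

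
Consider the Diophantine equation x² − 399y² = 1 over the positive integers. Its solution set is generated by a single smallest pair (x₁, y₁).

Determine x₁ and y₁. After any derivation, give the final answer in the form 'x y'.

20 1

√399 = [19; 1,38, …], period ℓ=2 (even) → k=1
step 0: (19, 1)  from 19·(1,0) + (0,1)
step 1: (20, 1)  from 1·(19,1) + (1,0)
(x₁, y₁) = (20, 1);  20² − 399·1² = 1 ✓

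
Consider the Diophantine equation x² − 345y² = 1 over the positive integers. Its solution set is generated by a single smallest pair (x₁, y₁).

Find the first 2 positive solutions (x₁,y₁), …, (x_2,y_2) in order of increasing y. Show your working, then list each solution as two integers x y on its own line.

6761 364
91422241 4922008

√345 = [18; 1,1,2,1,6,1,2,1,1,36, …], period ℓ=10 (even) → k=9
a_0=18:  p_0=18·1+0=18,  q_0=18·0+1=1
a_1=1:  p_1=1·18+1=19,  q_1=1·1+0=1
a_2=1:  p_2=1·19+18=37,  q_2=1·1+1=2
a_3=2:  p_3=2·37+19=93,  q_3=2·2+1=5
…
a_5=6:  p_5=6·130+93=873,  q_5=6·7+5=47
a_6=1:  p_6=1·873+130=1003,  q_6=1·47+7=54
a_7=2:  p_7=2·1003+873=2879,  q_7=2·54+47=155
a_8=1:  p_8=1·2879+1003=3882,  q_8=1·155+54=209
a_9=1:  p_9=1·3882+2879=6761,  q_9=1·209+155=364
(x₁, y₁) = (6761, 364);  6761² − 345·364² = 1 ✓
k=2:  x_2 = 6761·6761+345·364·364 = 91422241,  y_2 = 6761·364+364·6761 = 4922008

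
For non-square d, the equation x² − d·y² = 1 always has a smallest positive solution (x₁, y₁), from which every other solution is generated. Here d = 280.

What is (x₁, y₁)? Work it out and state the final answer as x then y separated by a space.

251 15

d=280: √d = [16; 1,2,1,2,1,32] (ℓ=6, even), read p_5/q_5
i=0: a=16 ⇒ p=16, q=1
…
i=4: a=2 ⇒ p=184, q=11
i=5: a=1 ⇒ p=251, q=15
fundamental: x₁=251, y₁=15  (since 63001 − 280·225 = 1)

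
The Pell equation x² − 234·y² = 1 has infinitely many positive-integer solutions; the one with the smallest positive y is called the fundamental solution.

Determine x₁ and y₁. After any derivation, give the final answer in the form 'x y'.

5201 340

√234 → a₀=15, period (3,2,1,2,1,2,3,30); ℓ=8 even so k=7
k=0  a_k=15  p_k/q_k = 15/1
…
k=2  a_k=2  p_k/q_k = 107/7
…
k=6  a_k=2  p_k/q_k = 1545/101
k=7  a_k=3  p_k/q_k = 5201/340
fundamental: x₁=5201, y₁=340  (since 27050401 − 234·115600 = 1)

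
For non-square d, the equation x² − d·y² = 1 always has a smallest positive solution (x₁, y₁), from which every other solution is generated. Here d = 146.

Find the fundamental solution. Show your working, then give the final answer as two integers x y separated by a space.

√146 → a₀=12, period (12,24); ℓ=2 even so k=1
a_0=12:  p_0=12·1+0=12,  q_0=12·0+1=1
a_1=12:  p_1=12·12+1=145,  q_1=12·1+0=12
fundamental: x₁=145, y₁=12  (since 21025 − 146·144 = 1)

145 12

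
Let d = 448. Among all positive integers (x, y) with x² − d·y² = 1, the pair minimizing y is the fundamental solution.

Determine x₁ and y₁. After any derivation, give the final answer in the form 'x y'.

[21; 6,42] for √448; ℓ=2 ⇒ convergent index 1
step 0: (21, 1)  from 21·(1,0) + (0,1)
step 1: (127, 6)  from 6·(21,1) + (1,0)
(x₁, y₁) = (127, 6);  127² − 448·6² = 1 ✓

127 6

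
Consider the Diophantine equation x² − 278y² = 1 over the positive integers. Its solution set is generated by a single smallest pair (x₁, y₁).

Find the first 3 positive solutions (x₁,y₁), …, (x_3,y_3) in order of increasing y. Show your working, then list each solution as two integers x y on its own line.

√278 = [16; 1,2,16,2,1,32, …], period ℓ=6 (even) → k=5
step 0: (16, 1)  from 16·(1,0) + (0,1)
step 1: (17, 1)  from 1·(16,1) + (1,0)
step 2: (50, 3)  from 2·(17,1) + (16,1)
step 3: (817, 49)  from 16·(50,3) + (17,1)
step 4: (1684, 101)  from 2·(817,49) + (50,3)
step 5: (2501, 150)  from 1·(1684,101) + (817,49)
fundamental: x₁=2501, y₁=150  (since 6255001 − 278·22500 = 1)
k=2:  x_2 = 2501·2501+278·150·150 = 12510001,  y_2 = 2501·150+150·2501 = 750300
k=3:  x_3 = 2501·12510001+278·150·750300 = 62575022501,  y_3 = 2501·750300+150·12510001 = 3753000450

2501 150
12510001 750300
62575022501 3753000450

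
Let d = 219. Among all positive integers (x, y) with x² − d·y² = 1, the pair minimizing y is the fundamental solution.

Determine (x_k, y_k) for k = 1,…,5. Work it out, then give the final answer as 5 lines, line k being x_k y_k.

74 5
10951 740
1620674 109515
239848801 16207480
35496001874 2398597525

[14; 1,3,1,28] for √219; ℓ=4 ⇒ convergent index 3
i=0: a=14 ⇒ p=14, q=1
i=1: a=1 ⇒ p=15, q=1
i=2: a=3 ⇒ p=59, q=4
i=3: a=1 ⇒ p=74, q=5
fundamental: x₁=74, y₁=5  (since 5476 − 219·25 = 1)
n=2: (74,5)∘(74,5) = (74·74+219·5·5, 74·5+5·74) = (10951,740)
n=3: (10951,740)∘(74,5) = (74·10951+219·5·740, 74·740+5·10951) = (1620674,109515)
n=4: (1620674,109515)∘(74,5) = (74·1620674+219·5·109515, 74·109515+5·1620674) = (239848801,16207480)
n=5: (239848801,16207480)∘(74,5) = (74·239848801+219·5·16207480, 74·16207480+5·239848801) = (35496001874,2398597525)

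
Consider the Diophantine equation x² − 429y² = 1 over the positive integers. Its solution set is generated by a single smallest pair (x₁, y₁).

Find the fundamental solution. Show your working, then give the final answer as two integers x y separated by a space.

[20; 1,2,2,9,1,12,1,9,2,2,1,40] for √429; ℓ=12 ⇒ convergent index 11
step 0: (20, 1)  from 20·(1,0) + (0,1)
…
step 3: (145, 7)  from 2·(62,3) + (21,1)
…
step 5: (1512, 73)  from 1·(1367,66) + (145,7)
step 6: (19511, 942)  from 12·(1512,73) + (1367,66)
…
step 8: (208718, 10077)  from 9·(21023,1015) + (19511,942)
…
step 10: (1085636, 52415)  from 2·(438459,21169) + (208718,10077)
step 11: (1524095, 73584)  from 1·(1085636,52415) + (438459,21169)
→ (1524095, 73584).  Check: 1524095²=2322865569025, 429·73584²=2322865569024, difference 1.

1524095 73584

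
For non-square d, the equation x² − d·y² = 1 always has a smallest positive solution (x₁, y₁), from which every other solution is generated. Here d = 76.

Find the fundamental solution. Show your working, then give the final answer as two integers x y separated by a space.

57799 6630

√76 → a₀=8, period (1,2,1,1,5,4,5,1,1,2,1,16); ℓ=12 even so k=11
i=0: a=8 ⇒ p=8, q=1
…
i=4: a=1 ⇒ p=61, q=7
…
i=6: a=4 ⇒ p=1421, q=163
i=7: a=5 ⇒ p=7445, q=854
…
i=9: a=1 ⇒ p=16311, q=1871
i=10: a=2 ⇒ p=41488, q=4759
i=11: a=1 ⇒ p=57799, q=6630
(x₁, y₁) = (57799, 6630);  57799² − 76·6630² = 1 ✓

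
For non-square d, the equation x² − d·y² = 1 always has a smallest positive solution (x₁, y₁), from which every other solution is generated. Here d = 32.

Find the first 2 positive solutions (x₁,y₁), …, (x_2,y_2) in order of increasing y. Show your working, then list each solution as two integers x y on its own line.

d=32: √d = [5; 1,1,1,10] (ℓ=4, even), read p_3/q_3
k=0  a_k=5  p_k/q_k = 5/1
k=1  a_k=1  p_k/q_k = 6/1
k=2  a_k=1  p_k/q_k = 11/2
k=3  a_k=1  p_k/q_k = 17/3
→ (17, 3).  Check: 17²=289, 32·3²=288, difference 1.
(17+3√32)^2 = 577 + 102√32

17 3
577 102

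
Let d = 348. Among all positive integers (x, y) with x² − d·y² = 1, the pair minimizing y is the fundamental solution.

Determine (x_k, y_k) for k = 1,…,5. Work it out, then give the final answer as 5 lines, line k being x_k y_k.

1567 84
4910977 263256
15391000351 825044220
48235390189057 2585688322224
151169697461504287 8103546376805796

√348 → a₀=18, period (1,1,1,8,1,1,1,36); ℓ=8 even so k=7
k=0  a_k=18  p_k/q_k = 18/1
…
k=2  a_k=1  p_k/q_k = 37/2
k=3  a_k=1  p_k/q_k = 56/3
k=4  a_k=8  p_k/q_k = 485/26
…
k=6  a_k=1  p_k/q_k = 1026/55
k=7  a_k=1  p_k/q_k = 1567/84
(x₁, y₁) = (1567, 84);  1567² − 348·84² = 1 ✓
n=2: (1567,84)∘(1567,84) = (1567·1567+348·84·84, 1567·84+84·1567) = (4910977,263256)
n=3: (4910977,263256)∘(1567,84) = (1567·4910977+348·84·263256, 1567·263256+84·4910977) = (15391000351,825044220)
n=4: (15391000351,825044220)∘(1567,84) = (1567·15391000351+348·84·825044220, 1567·825044220+84·15391000351) = (48235390189057,2585688322224)
n=5: (48235390189057,2585688322224)∘(1567,84) = (1567·48235390189057+348·84·2585688322224, 1567·2585688322224+84·48235390189057) = (151169697461504287,8103546376805796)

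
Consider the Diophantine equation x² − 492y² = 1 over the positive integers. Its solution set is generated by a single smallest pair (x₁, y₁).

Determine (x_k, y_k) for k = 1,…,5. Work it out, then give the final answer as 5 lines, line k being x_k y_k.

29767 1342
1772148577 79894628
105503093353351 4756446782010
6281021157926249857 283170302640288712
373934313510478265633287 16858260792630501398198

√492 = [22; 5,1,1,10,1,1,5,44, …], period ℓ=8 (even) → k=7
step 0: (22, 1)  from 22·(1,0) + (0,1)
step 1: (111, 5)  from 5·(22,1) + (1,0)
step 2: (133, 6)  from 1·(111,5) + (22,1)
…
step 4: (2573, 116)  from 10·(244,11) + (133,6)
step 5: (2817, 127)  from 1·(2573,116) + (244,11)
step 6: (5390, 243)  from 1·(2817,127) + (2573,116)
step 7: (29767, 1342)  from 5·(5390,243) + (2817,127)
(x₁, y₁) = (29767, 1342);  29767² − 492·1342² = 1 ✓
(x_2, y_2) = (29767·29767 + 492·1342·1342, 29767·1342 + 1342·29767) = (1772148577, 79894628)
(x_3, y_3) = (29767·1772148577 + 492·1342·79894628, 29767·79894628 + 1342·1772148577) = (105503093353351, 4756446782010)
(x_4, y_4) = (29767·105503093353351 + 492·1342·4756446782010, 29767·4756446782010 + 1342·105503093353351) = (6281021157926249857, 283170302640288712)
(x_5, y_5) = (29767·6281021157926249857 + 492·1342·283170302640288712, 29767·283170302640288712 + 1342·6281021157926249857) = (373934313510478265633287, 16858260792630501398198)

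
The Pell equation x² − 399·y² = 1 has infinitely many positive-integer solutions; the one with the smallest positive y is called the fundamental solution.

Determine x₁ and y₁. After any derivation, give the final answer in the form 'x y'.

20 1

d=399: √d = [19; 1,38] (ℓ=2, even), read p_1/q_1
i=0: a=19 ⇒ p=19, q=1
i=1: a=1 ⇒ p=20, q=1
→ (20, 1).  Check: 20²=400, 399·1²=399, difference 1.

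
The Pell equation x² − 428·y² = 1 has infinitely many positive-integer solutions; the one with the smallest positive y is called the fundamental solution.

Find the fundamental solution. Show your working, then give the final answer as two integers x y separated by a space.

√428 = [20; 1,2,4,1,5,10,5,1,4,2,1,40, …], period ℓ=12 (even) → k=11
i=0: a=20 ⇒ p=20, q=1
…
i=4: a=1 ⇒ p=331, q=16
i=5: a=5 ⇒ p=1924, q=93
…
i=7: a=5 ⇒ p=99779, q=4823
i=8: a=1 ⇒ p=119350, q=5769
i=9: a=4 ⇒ p=577179, q=27899
i=10: a=2 ⇒ p=1273708, q=61567
i=11: a=1 ⇒ p=1850887, q=89466
(x₁, y₁) = (1850887, 89466);  1850887² − 428·89466² = 1 ✓

1850887 89466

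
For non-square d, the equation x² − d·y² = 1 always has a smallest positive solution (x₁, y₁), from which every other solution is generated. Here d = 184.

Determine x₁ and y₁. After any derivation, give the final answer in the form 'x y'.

√184 → a₀=13, period (1,1,3,2,1,2,1,2,3,1,1,26); ℓ=12 even so k=11
k=0  a_k=13  p_k/q_k = 13/1
…
k=5  a_k=1  p_k/q_k = 312/23
…
k=7  a_k=1  p_k/q_k = 1153/85
…
k=9  a_k=3  p_k/q_k = 10594/781
k=10  a_k=1  p_k/q_k = 13741/1013
k=11  a_k=1  p_k/q_k = 24335/1794
fundamental: x₁=24335, y₁=1794  (since 592192225 − 184·3218436 = 1)

24335 1794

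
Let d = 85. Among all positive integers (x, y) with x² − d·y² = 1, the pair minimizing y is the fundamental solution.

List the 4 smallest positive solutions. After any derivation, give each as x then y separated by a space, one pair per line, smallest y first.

√85 → a₀=9, period (4,1,1,4,18); ℓ=5 odd so k=9
k=0  a_k=9  p_k/q_k = 9/1
k=1  a_k=4  p_k/q_k = 37/4
k=2  a_k=1  p_k/q_k = 46/5
…
k=4  a_k=4  p_k/q_k = 378/41
k=5  a_k=18  p_k/q_k = 6887/747
…
k=7  a_k=1  p_k/q_k = 34813/3776
k=8  a_k=1  p_k/q_k = 62739/6805
k=9  a_k=4  p_k/q_k = 285769/30996
(x₁, y₁) = (285769, 30996);  285769² − 85·30996² = 1 ✓
(285769+30996√85)^2 = 163327842721 + 17715391848√85
(285769+30996√85)^3 = 93348068572789129 + 10125019625991228√85
(285769+30996√85)^4 = 53351968415791425367681 + 5786833466982059076816√85

285769 30996
163327842721 17715391848
93348068572789129 10125019625991228
53351968415791425367681 5786833466982059076816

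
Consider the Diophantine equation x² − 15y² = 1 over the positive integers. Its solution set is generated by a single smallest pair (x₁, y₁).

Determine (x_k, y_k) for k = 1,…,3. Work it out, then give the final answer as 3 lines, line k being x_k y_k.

4 1
31 8
244 63

√15 = [3; 1,6, …], period ℓ=2 (even) → k=1
step 0: (3, 1)  from 3·(1,0) + (0,1)
step 1: (4, 1)  from 1·(3,1) + (1,0)
(x₁, y₁) = (4, 1);  4² − 15·1² = 1 ✓
k=2:  x_2 = 4·4+15·1·1 = 31,  y_2 = 4·1+1·4 = 8
k=3:  x_3 = 4·31+15·1·8 = 244,  y_3 = 4·8+1·31 = 63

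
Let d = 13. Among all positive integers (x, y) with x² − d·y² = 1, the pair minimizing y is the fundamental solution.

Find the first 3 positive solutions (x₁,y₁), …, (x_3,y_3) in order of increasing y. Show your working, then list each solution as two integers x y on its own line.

649 180
842401 233640
1093435849 303264540

√13 = [3; 1,1,1,1,6, …], period ℓ=5 (odd) → k=9
k=0  a_k=3  p_k/q_k = 3/1
…
k=2  a_k=1  p_k/q_k = 7/2
…
k=4  a_k=1  p_k/q_k = 18/5
…
k=6  a_k=1  p_k/q_k = 137/38
k=7  a_k=1  p_k/q_k = 256/71
k=8  a_k=1  p_k/q_k = 393/109
k=9  a_k=1  p_k/q_k = 649/180
→ (649, 180).  Check: 649²=421201, 13·180²=421200, difference 1.
n=2: (649,180)∘(649,180) = (649·649+13·180·180, 649·180+180·649) = (842401,233640)
n=3: (842401,233640)∘(649,180) = (649·842401+13·180·233640, 649·233640+180·842401) = (1093435849,303264540)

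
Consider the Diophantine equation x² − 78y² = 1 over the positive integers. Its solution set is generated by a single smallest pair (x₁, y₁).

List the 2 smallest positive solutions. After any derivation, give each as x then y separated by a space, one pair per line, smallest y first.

√78 → a₀=8, period (1,4,1,16); ℓ=4 even so k=3
i=0: a=8 ⇒ p=8, q=1
…
i=2: a=4 ⇒ p=44, q=5
i=3: a=1 ⇒ p=53, q=6
fundamental: x₁=53, y₁=6  (since 2809 − 78·36 = 1)
k=2:  x_2 = 53·53+78·6·6 = 5617,  y_2 = 53·6+6·53 = 636

53 6
5617 636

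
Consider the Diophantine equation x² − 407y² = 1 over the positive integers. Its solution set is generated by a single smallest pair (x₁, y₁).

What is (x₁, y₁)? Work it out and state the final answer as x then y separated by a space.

[20; 5,1,2,1,5,40] for √407; ℓ=6 ⇒ convergent index 5
step 0: (20, 1)  from 20·(1,0) + (0,1)
…
step 2: (121, 6)  from 1·(101,5) + (20,1)
…
step 4: (464, 23)  from 1·(343,17) + (121,6)
step 5: (2663, 132)  from 5·(464,23) + (343,17)
fundamental: x₁=2663, y₁=132  (since 7091569 − 407·17424 = 1)

2663 132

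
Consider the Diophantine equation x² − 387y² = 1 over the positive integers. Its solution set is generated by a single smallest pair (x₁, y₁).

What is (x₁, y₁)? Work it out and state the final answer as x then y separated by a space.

3482 177

√387 → a₀=19, period (1,2,19,2,1,38); ℓ=6 even so k=5
k=0  a_k=19  p_k/q_k = 19/1
…
k=4  a_k=2  p_k/q_k = 2341/119
k=5  a_k=1  p_k/q_k = 3482/177
(x₁, y₁) = (3482, 177);  3482² − 387·177² = 1 ✓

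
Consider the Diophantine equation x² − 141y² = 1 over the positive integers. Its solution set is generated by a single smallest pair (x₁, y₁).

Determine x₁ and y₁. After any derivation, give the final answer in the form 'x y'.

95 8

[11; 1,6,1,22] for √141; ℓ=4 ⇒ convergent index 3
a_0=11:  p_0=11·1+0=11,  q_0=11·0+1=1
…
a_2=6:  p_2=6·12+11=83,  q_2=6·1+1=7
a_3=1:  p_3=1·83+12=95,  q_3=1·7+1=8
fundamental: x₁=95, y₁=8  (since 9025 − 141·64 = 1)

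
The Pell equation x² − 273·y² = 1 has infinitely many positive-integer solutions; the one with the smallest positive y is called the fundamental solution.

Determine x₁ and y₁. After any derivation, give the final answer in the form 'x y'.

√273 = [16; 1,1,10,1,1,32, …], period ℓ=6 (even) → k=5
step 0: (16, 1)  from 16·(1,0) + (0,1)
step 1: (17, 1)  from 1·(16,1) + (1,0)
…
step 3: (347, 21)  from 10·(33,2) + (17,1)
step 4: (380, 23)  from 1·(347,21) + (33,2)
step 5: (727, 44)  from 1·(380,23) + (347,21)
→ (727, 44).  Check: 727²=528529, 273·44²=528528, difference 1.

727 44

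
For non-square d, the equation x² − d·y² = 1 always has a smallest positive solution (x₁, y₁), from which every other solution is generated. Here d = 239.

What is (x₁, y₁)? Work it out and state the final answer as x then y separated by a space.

6195120 400729

d=239: √d = [15; 2,5,1,2,4,15,4,2,1,5,2,30] (ℓ=12, even), read p_11/q_11
i=0: a=15 ⇒ p=15, q=1
i=1: a=2 ⇒ p=31, q=2
i=2: a=5 ⇒ p=170, q=11
i=3: a=1 ⇒ p=201, q=13
…
i=7: a=4 ⇒ p=154117, q=9969
i=8: a=2 ⇒ p=346141, q=22390
…
i=10: a=5 ⇒ p=2847431, q=184185
i=11: a=2 ⇒ p=6195120, q=400729
(x₁, y₁) = (6195120, 400729);  6195120² − 239·400729² = 1 ✓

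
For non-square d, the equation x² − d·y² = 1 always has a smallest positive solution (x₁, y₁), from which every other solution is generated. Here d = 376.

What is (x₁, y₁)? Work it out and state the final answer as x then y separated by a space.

2143295 110532

√376 → a₀=19, period (2,1,1,3,1,…,1,2,38); ℓ=16 even so k=15
step 0: (19, 1)  from 19·(1,0) + (0,1)
…
step 2: (58, 3)  from 1·(39,2) + (19,1)
step 3: (97, 5)  from 1·(58,3) + (39,2)
step 4: (349, 18)  from 3·(97,5) + (58,3)
step 5: (446, 23)  from 1·(349,18) + (97,5)
step 6: (1241, 64)  from 2·(446,23) + (349,18)
step 7: (2928, 151)  from 2·(1241,64) + (446,23)
…
step 9: (28834, 1487)  from 2·(12953,668) + (2928,151)
…
step 12: (368986, 19029)  from 3·(99455,5129) + (70621,3642)
step 13: (468441, 24158)  from 1·(368986,19029) + (99455,5129)
step 14: (837427, 43187)  from 1·(468441,24158) + (368986,19029)
step 15: (2143295, 110532)  from 2·(837427,43187) + (468441,24158)
fundamental: x₁=2143295, y₁=110532  (since 4593713457025 − 376·12217323024 = 1)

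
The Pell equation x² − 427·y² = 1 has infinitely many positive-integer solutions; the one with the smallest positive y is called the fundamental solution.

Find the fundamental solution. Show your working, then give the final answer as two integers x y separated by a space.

62 3

√427 → a₀=20, period (1,1,1,40); ℓ=4 even so k=3
a_0=20:  p_0=20·1+0=20,  q_0=20·0+1=1
a_1=1:  p_1=1·20+1=21,  q_1=1·1+0=1
a_2=1:  p_2=1·21+20=41,  q_2=1·1+1=2
a_3=1:  p_3=1·41+21=62,  q_3=1·2+1=3
→ (62, 3).  Check: 62²=3844, 427·3²=3843, difference 1.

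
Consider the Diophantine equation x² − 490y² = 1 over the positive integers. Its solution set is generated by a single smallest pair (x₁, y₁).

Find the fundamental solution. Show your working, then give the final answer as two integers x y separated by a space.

1039681 46968

√490 → a₀=22, period (7,2,1,4,4,4,1,2,7,44); ℓ=10 even so k=9
i=0: a=22 ⇒ p=22, q=1
…
i=2: a=2 ⇒ p=332, q=15
i=3: a=1 ⇒ p=487, q=22
i=4: a=4 ⇒ p=2280, q=103
i=5: a=4 ⇒ p=9607, q=434
…
i=8: a=2 ⇒ p=141338, q=6385
i=9: a=7 ⇒ p=1039681, q=46968
fundamental: x₁=1039681, y₁=46968  (since 1080936581761 − 490·2205993024 = 1)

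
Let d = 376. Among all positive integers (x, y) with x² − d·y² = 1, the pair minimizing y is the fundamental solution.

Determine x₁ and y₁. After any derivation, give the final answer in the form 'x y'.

[19; 2,1,1,3,1,…,1,2,38] for √376; ℓ=16 ⇒ convergent index 15
k=0  a_k=19  p_k/q_k = 19/1
k=1  a_k=2  p_k/q_k = 39/2
k=2  a_k=1  p_k/q_k = 58/3
k=3  a_k=1  p_k/q_k = 97/5
k=4  a_k=3  p_k/q_k = 349/18
k=5  a_k=1  p_k/q_k = 446/23
…
k=7  a_k=2  p_k/q_k = 2928/151
k=8  a_k=4  p_k/q_k = 12953/668
k=9  a_k=2  p_k/q_k = 28834/1487
k=10  a_k=2  p_k/q_k = 70621/3642
k=11  a_k=1  p_k/q_k = 99455/5129
k=12  a_k=3  p_k/q_k = 368986/19029
k=13  a_k=1  p_k/q_k = 468441/24158
k=14  a_k=1  p_k/q_k = 837427/43187
k=15  a_k=2  p_k/q_k = 2143295/110532
→ (2143295, 110532).  Check: 2143295²=4593713457025, 376·110532²=4593713457024, difference 1.

2143295 110532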